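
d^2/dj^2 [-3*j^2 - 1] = -6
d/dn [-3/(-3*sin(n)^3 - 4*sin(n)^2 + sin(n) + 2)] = 3*(1 - 9*sin(n))*cos(n)/((sin(n) + 1)^3*(3*sin(n) - 2)^2)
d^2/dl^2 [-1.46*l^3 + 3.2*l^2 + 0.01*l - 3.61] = 6.4 - 8.76*l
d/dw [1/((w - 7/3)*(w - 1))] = 6*(5 - 3*w)/(9*w^4 - 60*w^3 + 142*w^2 - 140*w + 49)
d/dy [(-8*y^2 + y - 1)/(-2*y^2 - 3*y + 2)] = (26*y^2 - 36*y - 1)/(4*y^4 + 12*y^3 + y^2 - 12*y + 4)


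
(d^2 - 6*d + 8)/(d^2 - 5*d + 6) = (d - 4)/(d - 3)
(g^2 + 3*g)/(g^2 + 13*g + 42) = g*(g + 3)/(g^2 + 13*g + 42)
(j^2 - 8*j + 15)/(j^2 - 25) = (j - 3)/(j + 5)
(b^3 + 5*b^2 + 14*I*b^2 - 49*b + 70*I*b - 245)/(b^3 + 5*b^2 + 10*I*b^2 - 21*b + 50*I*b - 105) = (b + 7*I)/(b + 3*I)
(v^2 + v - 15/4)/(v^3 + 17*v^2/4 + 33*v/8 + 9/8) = 2*(4*v^2 + 4*v - 15)/(8*v^3 + 34*v^2 + 33*v + 9)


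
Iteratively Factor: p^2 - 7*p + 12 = (p - 4)*(p - 3)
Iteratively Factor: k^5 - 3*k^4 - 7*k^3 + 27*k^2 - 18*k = (k)*(k^4 - 3*k^3 - 7*k^2 + 27*k - 18) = k*(k - 2)*(k^3 - k^2 - 9*k + 9) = k*(k - 3)*(k - 2)*(k^2 + 2*k - 3) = k*(k - 3)*(k - 2)*(k - 1)*(k + 3)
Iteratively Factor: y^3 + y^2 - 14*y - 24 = (y + 3)*(y^2 - 2*y - 8) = (y + 2)*(y + 3)*(y - 4)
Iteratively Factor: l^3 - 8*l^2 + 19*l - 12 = (l - 3)*(l^2 - 5*l + 4) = (l - 3)*(l - 1)*(l - 4)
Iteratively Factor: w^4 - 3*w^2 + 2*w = (w - 1)*(w^3 + w^2 - 2*w) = w*(w - 1)*(w^2 + w - 2) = w*(w - 1)^2*(w + 2)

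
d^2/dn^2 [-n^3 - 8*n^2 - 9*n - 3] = -6*n - 16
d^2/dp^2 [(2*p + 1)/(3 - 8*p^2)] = 16*(-32*p^2*(2*p + 1) + (6*p + 1)*(8*p^2 - 3))/(8*p^2 - 3)^3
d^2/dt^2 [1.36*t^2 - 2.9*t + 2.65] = 2.72000000000000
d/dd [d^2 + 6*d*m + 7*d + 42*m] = 2*d + 6*m + 7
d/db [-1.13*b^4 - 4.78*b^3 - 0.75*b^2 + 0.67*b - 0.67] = -4.52*b^3 - 14.34*b^2 - 1.5*b + 0.67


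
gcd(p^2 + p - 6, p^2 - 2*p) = p - 2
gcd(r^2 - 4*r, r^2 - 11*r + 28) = r - 4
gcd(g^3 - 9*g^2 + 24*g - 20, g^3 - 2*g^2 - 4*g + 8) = g^2 - 4*g + 4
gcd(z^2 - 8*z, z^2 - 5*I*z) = z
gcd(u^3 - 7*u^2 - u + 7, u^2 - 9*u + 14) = u - 7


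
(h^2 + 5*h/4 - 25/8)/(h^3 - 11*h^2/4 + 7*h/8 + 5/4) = (2*h + 5)/(2*h^2 - 3*h - 2)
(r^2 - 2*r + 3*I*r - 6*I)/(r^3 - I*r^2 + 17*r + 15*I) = (r - 2)/(r^2 - 4*I*r + 5)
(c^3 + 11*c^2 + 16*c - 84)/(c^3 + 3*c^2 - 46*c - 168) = (c^2 + 5*c - 14)/(c^2 - 3*c - 28)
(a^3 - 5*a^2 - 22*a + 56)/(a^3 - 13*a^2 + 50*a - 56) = (a + 4)/(a - 4)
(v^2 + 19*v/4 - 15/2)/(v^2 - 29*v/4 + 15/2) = (v + 6)/(v - 6)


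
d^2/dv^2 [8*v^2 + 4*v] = 16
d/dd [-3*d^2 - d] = -6*d - 1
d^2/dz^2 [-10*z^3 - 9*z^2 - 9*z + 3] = -60*z - 18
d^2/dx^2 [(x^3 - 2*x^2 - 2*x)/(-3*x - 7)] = 2*(-9*x^3 - 63*x^2 - 147*x + 56)/(27*x^3 + 189*x^2 + 441*x + 343)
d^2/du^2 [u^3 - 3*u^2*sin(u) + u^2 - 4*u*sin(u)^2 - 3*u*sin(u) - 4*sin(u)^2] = 3*u^2*sin(u) + 3*u*sin(u) - 12*u*cos(u) - 8*u*cos(2*u) + 6*u - 6*sqrt(2)*sin(u + pi/4) - 8*sqrt(2)*sin(2*u + pi/4) + 2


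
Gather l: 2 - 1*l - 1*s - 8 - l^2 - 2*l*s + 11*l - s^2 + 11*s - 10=-l^2 + l*(10 - 2*s) - s^2 + 10*s - 16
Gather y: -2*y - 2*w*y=y*(-2*w - 2)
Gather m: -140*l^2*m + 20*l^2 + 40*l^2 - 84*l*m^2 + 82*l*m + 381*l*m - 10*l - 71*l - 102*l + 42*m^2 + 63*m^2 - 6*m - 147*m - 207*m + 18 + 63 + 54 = 60*l^2 - 183*l + m^2*(105 - 84*l) + m*(-140*l^2 + 463*l - 360) + 135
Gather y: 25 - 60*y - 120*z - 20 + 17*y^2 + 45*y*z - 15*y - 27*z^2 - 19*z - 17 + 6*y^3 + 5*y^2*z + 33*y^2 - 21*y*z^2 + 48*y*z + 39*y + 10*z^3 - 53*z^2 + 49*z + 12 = 6*y^3 + y^2*(5*z + 50) + y*(-21*z^2 + 93*z - 36) + 10*z^3 - 80*z^2 - 90*z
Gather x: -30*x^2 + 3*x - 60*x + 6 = -30*x^2 - 57*x + 6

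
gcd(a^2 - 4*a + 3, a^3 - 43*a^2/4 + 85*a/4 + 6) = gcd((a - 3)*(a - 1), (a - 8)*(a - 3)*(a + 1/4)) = a - 3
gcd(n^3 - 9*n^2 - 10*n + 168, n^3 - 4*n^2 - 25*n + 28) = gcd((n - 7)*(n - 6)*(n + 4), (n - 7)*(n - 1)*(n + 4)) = n^2 - 3*n - 28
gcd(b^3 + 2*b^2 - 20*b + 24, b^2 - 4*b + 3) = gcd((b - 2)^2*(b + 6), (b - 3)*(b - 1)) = 1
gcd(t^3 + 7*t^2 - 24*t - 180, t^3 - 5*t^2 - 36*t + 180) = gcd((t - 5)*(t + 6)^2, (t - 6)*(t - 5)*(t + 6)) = t^2 + t - 30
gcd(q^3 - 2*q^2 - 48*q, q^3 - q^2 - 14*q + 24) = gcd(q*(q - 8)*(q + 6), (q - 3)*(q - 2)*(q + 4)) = 1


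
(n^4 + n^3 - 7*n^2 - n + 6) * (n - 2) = n^5 - n^4 - 9*n^3 + 13*n^2 + 8*n - 12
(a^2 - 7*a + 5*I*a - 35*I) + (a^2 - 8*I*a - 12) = 2*a^2 - 7*a - 3*I*a - 12 - 35*I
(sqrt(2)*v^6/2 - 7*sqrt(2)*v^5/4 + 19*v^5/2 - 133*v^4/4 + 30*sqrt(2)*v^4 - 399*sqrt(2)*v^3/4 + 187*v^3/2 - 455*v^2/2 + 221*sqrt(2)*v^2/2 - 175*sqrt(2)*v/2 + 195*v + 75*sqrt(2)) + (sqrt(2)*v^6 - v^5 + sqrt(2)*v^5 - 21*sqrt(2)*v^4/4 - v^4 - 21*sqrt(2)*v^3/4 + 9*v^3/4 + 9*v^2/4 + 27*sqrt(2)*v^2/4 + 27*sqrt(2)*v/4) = 3*sqrt(2)*v^6/2 - 3*sqrt(2)*v^5/4 + 17*v^5/2 - 137*v^4/4 + 99*sqrt(2)*v^4/4 - 105*sqrt(2)*v^3 + 383*v^3/4 - 901*v^2/4 + 469*sqrt(2)*v^2/4 - 323*sqrt(2)*v/4 + 195*v + 75*sqrt(2)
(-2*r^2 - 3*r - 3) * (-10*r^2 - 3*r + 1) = 20*r^4 + 36*r^3 + 37*r^2 + 6*r - 3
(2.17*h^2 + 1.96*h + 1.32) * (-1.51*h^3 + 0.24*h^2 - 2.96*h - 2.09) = -3.2767*h^5 - 2.4388*h^4 - 7.946*h^3 - 10.0201*h^2 - 8.0036*h - 2.7588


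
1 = 1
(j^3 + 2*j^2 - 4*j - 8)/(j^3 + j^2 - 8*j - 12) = (j - 2)/(j - 3)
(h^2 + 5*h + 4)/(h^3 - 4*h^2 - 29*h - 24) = (h + 4)/(h^2 - 5*h - 24)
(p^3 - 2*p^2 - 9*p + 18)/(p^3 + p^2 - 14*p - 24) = (p^2 - 5*p + 6)/(p^2 - 2*p - 8)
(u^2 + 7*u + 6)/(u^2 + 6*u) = (u + 1)/u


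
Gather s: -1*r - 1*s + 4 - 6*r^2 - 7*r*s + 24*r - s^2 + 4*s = -6*r^2 + 23*r - s^2 + s*(3 - 7*r) + 4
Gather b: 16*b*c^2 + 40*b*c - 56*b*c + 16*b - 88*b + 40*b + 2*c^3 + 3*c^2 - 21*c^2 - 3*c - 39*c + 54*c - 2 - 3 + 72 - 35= b*(16*c^2 - 16*c - 32) + 2*c^3 - 18*c^2 + 12*c + 32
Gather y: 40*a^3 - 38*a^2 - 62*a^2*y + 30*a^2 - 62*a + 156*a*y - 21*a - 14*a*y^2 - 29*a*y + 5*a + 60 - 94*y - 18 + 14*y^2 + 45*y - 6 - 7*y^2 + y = 40*a^3 - 8*a^2 - 78*a + y^2*(7 - 14*a) + y*(-62*a^2 + 127*a - 48) + 36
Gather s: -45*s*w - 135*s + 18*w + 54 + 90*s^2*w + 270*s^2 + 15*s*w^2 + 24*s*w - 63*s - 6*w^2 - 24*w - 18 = s^2*(90*w + 270) + s*(15*w^2 - 21*w - 198) - 6*w^2 - 6*w + 36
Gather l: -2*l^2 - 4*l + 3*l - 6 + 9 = -2*l^2 - l + 3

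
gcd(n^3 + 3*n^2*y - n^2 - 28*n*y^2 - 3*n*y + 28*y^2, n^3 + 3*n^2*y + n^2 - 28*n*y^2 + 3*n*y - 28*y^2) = -n^2 - 3*n*y + 28*y^2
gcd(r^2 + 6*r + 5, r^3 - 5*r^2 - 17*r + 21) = 1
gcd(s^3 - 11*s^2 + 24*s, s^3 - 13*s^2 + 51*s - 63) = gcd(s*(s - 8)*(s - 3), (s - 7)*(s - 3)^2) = s - 3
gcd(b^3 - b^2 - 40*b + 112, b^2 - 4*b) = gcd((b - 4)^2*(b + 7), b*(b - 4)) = b - 4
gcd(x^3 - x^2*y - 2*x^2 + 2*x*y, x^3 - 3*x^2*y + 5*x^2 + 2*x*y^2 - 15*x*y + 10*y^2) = x - y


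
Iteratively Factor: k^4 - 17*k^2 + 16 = (k + 4)*(k^3 - 4*k^2 - k + 4) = (k + 1)*(k + 4)*(k^2 - 5*k + 4) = (k - 4)*(k + 1)*(k + 4)*(k - 1)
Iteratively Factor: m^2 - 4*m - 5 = (m - 5)*(m + 1)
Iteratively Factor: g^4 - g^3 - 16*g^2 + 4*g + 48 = (g + 2)*(g^3 - 3*g^2 - 10*g + 24) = (g - 4)*(g + 2)*(g^2 + g - 6) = (g - 4)*(g - 2)*(g + 2)*(g + 3)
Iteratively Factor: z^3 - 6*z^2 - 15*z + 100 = (z + 4)*(z^2 - 10*z + 25) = (z - 5)*(z + 4)*(z - 5)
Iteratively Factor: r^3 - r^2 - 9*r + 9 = (r - 3)*(r^2 + 2*r - 3) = (r - 3)*(r - 1)*(r + 3)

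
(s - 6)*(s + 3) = s^2 - 3*s - 18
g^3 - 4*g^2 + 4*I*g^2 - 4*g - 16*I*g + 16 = (g - 4)*(g + 2*I)^2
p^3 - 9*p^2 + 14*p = p*(p - 7)*(p - 2)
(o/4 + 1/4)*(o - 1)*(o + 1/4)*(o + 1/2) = o^4/4 + 3*o^3/16 - 7*o^2/32 - 3*o/16 - 1/32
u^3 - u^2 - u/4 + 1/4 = (u - 1)*(u - 1/2)*(u + 1/2)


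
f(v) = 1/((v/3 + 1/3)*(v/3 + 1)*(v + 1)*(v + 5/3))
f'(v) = -1/((v/3 + 1/3)*(v/3 + 1)*(v + 1)*(v + 5/3)^2) - 1/((v/3 + 1/3)*(v/3 + 1)*(v + 1)^2*(v + 5/3)) - 1/(3*(v/3 + 1/3)*(v/3 + 1)^2*(v + 1)*(v + 5/3)) - 1/(3*(v/3 + 1/3)^2*(v/3 + 1)*(v + 1)*(v + 5/3)) = 27*(-3*(v + 1)*(v + 3) - (v + 1)*(3*v + 5) - 2*(v + 3)*(3*v + 5))/((v + 1)^3*(v + 3)^2*(3*v + 5)^2)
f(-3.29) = 3.65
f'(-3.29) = 18.00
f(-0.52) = 13.74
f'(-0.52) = -74.75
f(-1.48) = 137.67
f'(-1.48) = -254.47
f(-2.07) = -20.96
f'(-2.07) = -68.60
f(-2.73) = -10.47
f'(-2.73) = 16.83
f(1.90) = 0.06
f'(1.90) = -0.07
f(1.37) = 0.12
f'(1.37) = -0.17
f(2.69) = 0.03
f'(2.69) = -0.03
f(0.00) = 1.80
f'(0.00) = -5.28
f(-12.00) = 0.00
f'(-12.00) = 0.00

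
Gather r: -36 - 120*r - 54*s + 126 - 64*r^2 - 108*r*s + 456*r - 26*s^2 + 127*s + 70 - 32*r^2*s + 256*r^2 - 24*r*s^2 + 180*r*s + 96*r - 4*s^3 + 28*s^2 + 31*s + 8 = r^2*(192 - 32*s) + r*(-24*s^2 + 72*s + 432) - 4*s^3 + 2*s^2 + 104*s + 168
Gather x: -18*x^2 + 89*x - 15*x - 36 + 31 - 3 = -18*x^2 + 74*x - 8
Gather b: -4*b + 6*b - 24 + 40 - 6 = 2*b + 10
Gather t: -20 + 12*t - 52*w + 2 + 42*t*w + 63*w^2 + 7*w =t*(42*w + 12) + 63*w^2 - 45*w - 18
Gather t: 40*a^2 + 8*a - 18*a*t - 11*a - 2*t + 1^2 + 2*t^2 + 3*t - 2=40*a^2 - 3*a + 2*t^2 + t*(1 - 18*a) - 1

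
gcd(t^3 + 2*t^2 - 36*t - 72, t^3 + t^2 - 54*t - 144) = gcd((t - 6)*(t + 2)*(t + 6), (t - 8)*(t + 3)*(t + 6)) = t + 6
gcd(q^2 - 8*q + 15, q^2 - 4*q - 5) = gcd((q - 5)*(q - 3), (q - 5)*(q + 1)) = q - 5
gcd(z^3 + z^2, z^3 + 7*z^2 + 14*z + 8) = z + 1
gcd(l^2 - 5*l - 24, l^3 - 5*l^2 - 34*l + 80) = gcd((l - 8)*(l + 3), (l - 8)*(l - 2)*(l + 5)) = l - 8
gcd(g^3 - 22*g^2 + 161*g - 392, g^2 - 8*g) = g - 8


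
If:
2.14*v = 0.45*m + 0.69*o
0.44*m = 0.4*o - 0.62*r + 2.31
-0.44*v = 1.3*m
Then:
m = -0.338461538461538*v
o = 3.3221850613155*v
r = 2.38354371201496*v + 3.7258064516129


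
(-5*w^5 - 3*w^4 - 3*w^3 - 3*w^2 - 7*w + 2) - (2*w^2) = -5*w^5 - 3*w^4 - 3*w^3 - 5*w^2 - 7*w + 2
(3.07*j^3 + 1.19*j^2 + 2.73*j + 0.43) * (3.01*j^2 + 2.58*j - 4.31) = 9.2407*j^5 + 11.5025*j^4 - 1.9442*j^3 + 3.2088*j^2 - 10.6569*j - 1.8533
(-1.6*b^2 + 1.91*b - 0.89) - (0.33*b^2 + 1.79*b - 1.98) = -1.93*b^2 + 0.12*b + 1.09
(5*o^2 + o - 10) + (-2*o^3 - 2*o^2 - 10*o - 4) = -2*o^3 + 3*o^2 - 9*o - 14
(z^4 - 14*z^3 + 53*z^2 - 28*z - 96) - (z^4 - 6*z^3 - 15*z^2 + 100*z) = -8*z^3 + 68*z^2 - 128*z - 96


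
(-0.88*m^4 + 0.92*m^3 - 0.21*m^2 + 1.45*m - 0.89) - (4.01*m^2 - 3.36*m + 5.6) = -0.88*m^4 + 0.92*m^3 - 4.22*m^2 + 4.81*m - 6.49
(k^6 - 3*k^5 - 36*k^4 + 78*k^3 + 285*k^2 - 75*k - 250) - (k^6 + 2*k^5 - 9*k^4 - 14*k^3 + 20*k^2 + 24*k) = -5*k^5 - 27*k^4 + 92*k^3 + 265*k^2 - 99*k - 250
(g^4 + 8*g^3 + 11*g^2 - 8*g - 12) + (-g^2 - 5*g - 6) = g^4 + 8*g^3 + 10*g^2 - 13*g - 18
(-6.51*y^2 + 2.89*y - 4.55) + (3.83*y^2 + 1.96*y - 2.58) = -2.68*y^2 + 4.85*y - 7.13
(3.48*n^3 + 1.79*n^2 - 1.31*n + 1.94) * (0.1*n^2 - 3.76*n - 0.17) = 0.348*n^5 - 12.9058*n^4 - 7.453*n^3 + 4.8153*n^2 - 7.0717*n - 0.3298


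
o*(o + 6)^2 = o^3 + 12*o^2 + 36*o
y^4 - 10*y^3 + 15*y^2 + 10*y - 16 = (y - 8)*(y - 2)*(y - 1)*(y + 1)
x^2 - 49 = (x - 7)*(x + 7)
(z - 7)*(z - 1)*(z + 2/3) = z^3 - 22*z^2/3 + 5*z/3 + 14/3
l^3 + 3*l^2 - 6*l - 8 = (l - 2)*(l + 1)*(l + 4)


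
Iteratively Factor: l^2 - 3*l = (l)*(l - 3)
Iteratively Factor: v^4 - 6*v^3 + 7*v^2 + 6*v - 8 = (v + 1)*(v^3 - 7*v^2 + 14*v - 8) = (v - 4)*(v + 1)*(v^2 - 3*v + 2) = (v - 4)*(v - 1)*(v + 1)*(v - 2)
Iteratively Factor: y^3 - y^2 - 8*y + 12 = (y - 2)*(y^2 + y - 6) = (y - 2)^2*(y + 3)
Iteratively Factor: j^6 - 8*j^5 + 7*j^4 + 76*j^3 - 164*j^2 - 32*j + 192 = (j - 4)*(j^5 - 4*j^4 - 9*j^3 + 40*j^2 - 4*j - 48) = (j - 4)^2*(j^4 - 9*j^2 + 4*j + 12) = (j - 4)^2*(j - 2)*(j^3 + 2*j^2 - 5*j - 6) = (j - 4)^2*(j - 2)^2*(j^2 + 4*j + 3) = (j - 4)^2*(j - 2)^2*(j + 1)*(j + 3)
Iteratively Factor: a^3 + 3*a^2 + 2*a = (a + 2)*(a^2 + a) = (a + 1)*(a + 2)*(a)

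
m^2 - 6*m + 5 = (m - 5)*(m - 1)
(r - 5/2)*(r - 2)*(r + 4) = r^3 - r^2/2 - 13*r + 20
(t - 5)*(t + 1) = t^2 - 4*t - 5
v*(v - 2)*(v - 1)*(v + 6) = v^4 + 3*v^3 - 16*v^2 + 12*v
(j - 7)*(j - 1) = j^2 - 8*j + 7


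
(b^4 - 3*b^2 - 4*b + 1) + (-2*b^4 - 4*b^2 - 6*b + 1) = -b^4 - 7*b^2 - 10*b + 2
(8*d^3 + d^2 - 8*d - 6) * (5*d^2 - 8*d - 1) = 40*d^5 - 59*d^4 - 56*d^3 + 33*d^2 + 56*d + 6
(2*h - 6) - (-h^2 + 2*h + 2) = h^2 - 8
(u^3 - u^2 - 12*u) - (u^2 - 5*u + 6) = u^3 - 2*u^2 - 7*u - 6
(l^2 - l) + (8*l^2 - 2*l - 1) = 9*l^2 - 3*l - 1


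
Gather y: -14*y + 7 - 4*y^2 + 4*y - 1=-4*y^2 - 10*y + 6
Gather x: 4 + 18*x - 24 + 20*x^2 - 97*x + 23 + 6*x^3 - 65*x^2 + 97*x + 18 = 6*x^3 - 45*x^2 + 18*x + 21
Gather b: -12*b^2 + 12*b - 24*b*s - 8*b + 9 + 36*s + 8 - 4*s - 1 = -12*b^2 + b*(4 - 24*s) + 32*s + 16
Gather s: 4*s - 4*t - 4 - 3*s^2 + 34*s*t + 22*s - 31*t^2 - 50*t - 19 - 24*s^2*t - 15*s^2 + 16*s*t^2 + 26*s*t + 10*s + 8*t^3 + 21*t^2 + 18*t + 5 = s^2*(-24*t - 18) + s*(16*t^2 + 60*t + 36) + 8*t^3 - 10*t^2 - 36*t - 18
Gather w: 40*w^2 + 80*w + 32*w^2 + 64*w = 72*w^2 + 144*w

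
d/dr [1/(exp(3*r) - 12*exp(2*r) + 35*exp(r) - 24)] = (-3*exp(2*r) + 24*exp(r) - 35)*exp(r)/(exp(3*r) - 12*exp(2*r) + 35*exp(r) - 24)^2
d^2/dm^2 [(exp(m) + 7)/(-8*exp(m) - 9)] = (423 - 376*exp(m))*exp(m)/(512*exp(3*m) + 1728*exp(2*m) + 1944*exp(m) + 729)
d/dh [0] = 0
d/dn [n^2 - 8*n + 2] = 2*n - 8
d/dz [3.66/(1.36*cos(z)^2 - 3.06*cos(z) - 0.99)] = (9.9552*cos(z) - 11.1996)*sin(z)/(-1.36*cos(z)^2 + 3.06*cos(z) + 0.99)^2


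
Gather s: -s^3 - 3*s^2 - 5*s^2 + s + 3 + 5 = -s^3 - 8*s^2 + s + 8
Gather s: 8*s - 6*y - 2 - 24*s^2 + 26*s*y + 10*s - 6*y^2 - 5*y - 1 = -24*s^2 + s*(26*y + 18) - 6*y^2 - 11*y - 3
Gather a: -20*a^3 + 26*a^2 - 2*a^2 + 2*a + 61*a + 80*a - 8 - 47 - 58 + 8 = -20*a^3 + 24*a^2 + 143*a - 105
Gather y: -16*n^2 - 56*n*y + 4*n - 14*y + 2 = -16*n^2 + 4*n + y*(-56*n - 14) + 2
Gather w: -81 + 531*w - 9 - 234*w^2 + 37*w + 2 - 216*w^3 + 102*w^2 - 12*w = -216*w^3 - 132*w^2 + 556*w - 88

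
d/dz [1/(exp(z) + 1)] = -1/(4*cosh(z/2)^2)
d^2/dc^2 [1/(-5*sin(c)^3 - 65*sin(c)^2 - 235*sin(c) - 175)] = (9*sin(c)^5 + 134*sin(c)^4 + 624*sin(c)^3 + 686*sin(c)^2 - 1593*sin(c) - 3508)/(5*(sin(c) + 1)^2*(sin(c) + 5)^3*(sin(c) + 7)^3)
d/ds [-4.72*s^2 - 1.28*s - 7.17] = -9.44*s - 1.28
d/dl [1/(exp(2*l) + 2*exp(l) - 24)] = -2*(exp(l) + 1)*exp(l)/(exp(2*l) + 2*exp(l) - 24)^2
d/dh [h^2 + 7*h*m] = 2*h + 7*m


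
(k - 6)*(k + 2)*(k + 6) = k^3 + 2*k^2 - 36*k - 72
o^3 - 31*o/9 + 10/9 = (o - 5/3)*(o - 1/3)*(o + 2)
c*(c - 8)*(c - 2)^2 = c^4 - 12*c^3 + 36*c^2 - 32*c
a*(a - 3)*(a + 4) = a^3 + a^2 - 12*a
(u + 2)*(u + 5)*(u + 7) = u^3 + 14*u^2 + 59*u + 70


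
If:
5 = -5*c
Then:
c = -1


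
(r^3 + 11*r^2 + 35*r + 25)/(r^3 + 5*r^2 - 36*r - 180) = (r^2 + 6*r + 5)/(r^2 - 36)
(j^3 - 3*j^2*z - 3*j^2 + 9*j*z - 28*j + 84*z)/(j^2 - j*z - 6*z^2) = (j^2 - 3*j - 28)/(j + 2*z)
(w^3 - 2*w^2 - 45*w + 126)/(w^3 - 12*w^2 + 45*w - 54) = (w + 7)/(w - 3)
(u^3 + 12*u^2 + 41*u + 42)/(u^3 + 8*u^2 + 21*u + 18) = (u + 7)/(u + 3)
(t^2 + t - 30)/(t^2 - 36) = (t - 5)/(t - 6)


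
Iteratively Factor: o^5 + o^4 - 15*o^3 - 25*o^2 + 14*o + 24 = (o - 1)*(o^4 + 2*o^3 - 13*o^2 - 38*o - 24) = (o - 1)*(o + 2)*(o^3 - 13*o - 12) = (o - 1)*(o + 1)*(o + 2)*(o^2 - o - 12) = (o - 1)*(o + 1)*(o + 2)*(o + 3)*(o - 4)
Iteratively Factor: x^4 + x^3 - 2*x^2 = (x)*(x^3 + x^2 - 2*x) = x*(x + 2)*(x^2 - x) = x^2*(x + 2)*(x - 1)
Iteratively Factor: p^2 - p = (p - 1)*(p)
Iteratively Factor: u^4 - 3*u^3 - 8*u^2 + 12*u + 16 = (u + 2)*(u^3 - 5*u^2 + 2*u + 8) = (u - 4)*(u + 2)*(u^2 - u - 2) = (u - 4)*(u - 2)*(u + 2)*(u + 1)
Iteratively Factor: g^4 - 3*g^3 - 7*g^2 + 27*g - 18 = (g - 1)*(g^3 - 2*g^2 - 9*g + 18) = (g - 2)*(g - 1)*(g^2 - 9) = (g - 2)*(g - 1)*(g + 3)*(g - 3)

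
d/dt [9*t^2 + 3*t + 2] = 18*t + 3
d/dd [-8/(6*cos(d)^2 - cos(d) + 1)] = 8*(1 - 12*cos(d))*sin(d)/(6*sin(d)^2 + cos(d) - 7)^2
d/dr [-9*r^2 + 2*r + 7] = 2 - 18*r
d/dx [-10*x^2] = -20*x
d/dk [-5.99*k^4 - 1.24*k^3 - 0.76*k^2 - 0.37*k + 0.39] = -23.96*k^3 - 3.72*k^2 - 1.52*k - 0.37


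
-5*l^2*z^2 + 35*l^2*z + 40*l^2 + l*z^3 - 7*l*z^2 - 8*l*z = (-5*l + z)*(z - 8)*(l*z + l)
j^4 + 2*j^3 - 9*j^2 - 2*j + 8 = (j - 2)*(j - 1)*(j + 1)*(j + 4)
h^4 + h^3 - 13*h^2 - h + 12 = (h - 3)*(h - 1)*(h + 1)*(h + 4)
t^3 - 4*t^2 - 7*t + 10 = (t - 5)*(t - 1)*(t + 2)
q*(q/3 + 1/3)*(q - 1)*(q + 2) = q^4/3 + 2*q^3/3 - q^2/3 - 2*q/3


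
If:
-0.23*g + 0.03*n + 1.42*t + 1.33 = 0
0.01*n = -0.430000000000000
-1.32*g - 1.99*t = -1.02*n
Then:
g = -26.67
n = -43.00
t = -4.35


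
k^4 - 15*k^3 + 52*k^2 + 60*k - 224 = (k - 8)*(k - 7)*(k - 2)*(k + 2)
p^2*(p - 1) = p^3 - p^2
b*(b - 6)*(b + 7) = b^3 + b^2 - 42*b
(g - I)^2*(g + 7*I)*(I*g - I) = I*g^4 - 5*g^3 - I*g^3 + 5*g^2 + 13*I*g^2 + 7*g - 13*I*g - 7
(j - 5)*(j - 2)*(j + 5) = j^3 - 2*j^2 - 25*j + 50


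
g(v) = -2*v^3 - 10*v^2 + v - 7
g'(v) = -6*v^2 - 20*v + 1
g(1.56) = -37.37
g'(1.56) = -44.80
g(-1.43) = -23.03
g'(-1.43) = 17.33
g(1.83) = -50.92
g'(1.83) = -55.69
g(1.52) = -35.61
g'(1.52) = -43.26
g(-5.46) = 14.97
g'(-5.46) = -68.67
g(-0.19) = -7.54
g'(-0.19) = 4.58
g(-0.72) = -12.16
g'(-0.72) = 12.29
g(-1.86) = -30.59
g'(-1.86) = 17.44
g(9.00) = -2266.00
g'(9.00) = -665.00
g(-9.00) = 632.00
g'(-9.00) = -305.00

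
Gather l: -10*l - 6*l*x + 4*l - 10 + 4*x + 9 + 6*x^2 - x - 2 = l*(-6*x - 6) + 6*x^2 + 3*x - 3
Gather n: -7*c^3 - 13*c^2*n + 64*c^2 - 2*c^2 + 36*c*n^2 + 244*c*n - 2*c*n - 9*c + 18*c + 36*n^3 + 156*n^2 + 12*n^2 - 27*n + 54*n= -7*c^3 + 62*c^2 + 9*c + 36*n^3 + n^2*(36*c + 168) + n*(-13*c^2 + 242*c + 27)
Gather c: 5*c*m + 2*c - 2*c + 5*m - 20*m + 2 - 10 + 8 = 5*c*m - 15*m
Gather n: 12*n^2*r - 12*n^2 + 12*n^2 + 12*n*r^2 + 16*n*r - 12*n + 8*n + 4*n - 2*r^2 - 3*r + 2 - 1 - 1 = 12*n^2*r + n*(12*r^2 + 16*r) - 2*r^2 - 3*r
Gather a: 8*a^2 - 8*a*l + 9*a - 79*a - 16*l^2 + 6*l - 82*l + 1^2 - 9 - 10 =8*a^2 + a*(-8*l - 70) - 16*l^2 - 76*l - 18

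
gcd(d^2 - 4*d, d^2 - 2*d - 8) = d - 4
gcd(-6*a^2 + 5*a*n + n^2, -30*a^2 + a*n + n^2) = 6*a + n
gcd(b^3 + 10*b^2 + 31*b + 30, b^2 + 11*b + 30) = b + 5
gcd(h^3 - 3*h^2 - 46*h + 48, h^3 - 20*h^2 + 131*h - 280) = h - 8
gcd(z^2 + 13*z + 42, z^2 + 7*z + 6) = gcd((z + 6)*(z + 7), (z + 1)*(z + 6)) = z + 6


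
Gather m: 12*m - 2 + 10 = 12*m + 8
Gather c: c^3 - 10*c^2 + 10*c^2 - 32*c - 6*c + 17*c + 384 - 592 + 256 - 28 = c^3 - 21*c + 20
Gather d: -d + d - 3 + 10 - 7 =0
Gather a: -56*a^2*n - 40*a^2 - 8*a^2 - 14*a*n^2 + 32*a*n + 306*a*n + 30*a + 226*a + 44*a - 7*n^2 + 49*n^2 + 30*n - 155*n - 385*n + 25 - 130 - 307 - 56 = a^2*(-56*n - 48) + a*(-14*n^2 + 338*n + 300) + 42*n^2 - 510*n - 468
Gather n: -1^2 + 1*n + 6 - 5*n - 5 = -4*n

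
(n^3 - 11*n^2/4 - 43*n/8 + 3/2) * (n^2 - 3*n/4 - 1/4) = n^5 - 7*n^4/2 - 57*n^3/16 + 199*n^2/32 + 7*n/32 - 3/8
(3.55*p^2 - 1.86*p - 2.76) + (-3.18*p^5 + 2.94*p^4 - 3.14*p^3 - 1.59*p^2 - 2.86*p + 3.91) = -3.18*p^5 + 2.94*p^4 - 3.14*p^3 + 1.96*p^2 - 4.72*p + 1.15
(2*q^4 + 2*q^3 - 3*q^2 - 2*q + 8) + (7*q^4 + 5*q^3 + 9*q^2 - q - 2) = 9*q^4 + 7*q^3 + 6*q^2 - 3*q + 6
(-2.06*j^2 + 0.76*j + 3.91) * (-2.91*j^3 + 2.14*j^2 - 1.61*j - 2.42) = 5.9946*j^5 - 6.62*j^4 - 6.4351*j^3 + 12.129*j^2 - 8.1343*j - 9.4622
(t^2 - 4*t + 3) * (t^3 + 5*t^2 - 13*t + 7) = t^5 + t^4 - 30*t^3 + 74*t^2 - 67*t + 21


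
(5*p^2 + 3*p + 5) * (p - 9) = 5*p^3 - 42*p^2 - 22*p - 45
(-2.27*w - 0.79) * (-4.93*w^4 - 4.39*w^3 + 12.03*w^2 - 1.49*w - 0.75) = 11.1911*w^5 + 13.86*w^4 - 23.84*w^3 - 6.1214*w^2 + 2.8796*w + 0.5925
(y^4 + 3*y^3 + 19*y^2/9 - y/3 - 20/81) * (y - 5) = y^5 - 2*y^4 - 116*y^3/9 - 98*y^2/9 + 115*y/81 + 100/81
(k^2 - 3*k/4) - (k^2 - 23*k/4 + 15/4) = 5*k - 15/4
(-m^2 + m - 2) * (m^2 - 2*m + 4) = -m^4 + 3*m^3 - 8*m^2 + 8*m - 8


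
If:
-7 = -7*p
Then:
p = 1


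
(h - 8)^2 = h^2 - 16*h + 64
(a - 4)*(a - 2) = a^2 - 6*a + 8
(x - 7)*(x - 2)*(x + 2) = x^3 - 7*x^2 - 4*x + 28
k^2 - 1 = (k - 1)*(k + 1)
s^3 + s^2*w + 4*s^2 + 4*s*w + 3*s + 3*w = (s + 1)*(s + 3)*(s + w)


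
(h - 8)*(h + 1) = h^2 - 7*h - 8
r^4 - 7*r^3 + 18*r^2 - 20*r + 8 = (r - 2)^3*(r - 1)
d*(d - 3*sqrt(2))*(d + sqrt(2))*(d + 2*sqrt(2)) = d^4 - 14*d^2 - 12*sqrt(2)*d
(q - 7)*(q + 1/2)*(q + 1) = q^3 - 11*q^2/2 - 10*q - 7/2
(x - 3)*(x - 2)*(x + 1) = x^3 - 4*x^2 + x + 6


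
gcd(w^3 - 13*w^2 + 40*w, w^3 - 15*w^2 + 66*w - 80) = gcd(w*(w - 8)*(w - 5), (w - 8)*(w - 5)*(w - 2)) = w^2 - 13*w + 40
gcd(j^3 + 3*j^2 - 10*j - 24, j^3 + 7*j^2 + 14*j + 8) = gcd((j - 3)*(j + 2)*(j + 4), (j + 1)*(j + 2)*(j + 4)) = j^2 + 6*j + 8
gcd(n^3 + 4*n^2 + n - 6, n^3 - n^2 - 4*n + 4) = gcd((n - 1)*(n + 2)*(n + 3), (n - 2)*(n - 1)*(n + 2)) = n^2 + n - 2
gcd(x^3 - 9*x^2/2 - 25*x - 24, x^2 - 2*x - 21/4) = x + 3/2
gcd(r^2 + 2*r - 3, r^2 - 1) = r - 1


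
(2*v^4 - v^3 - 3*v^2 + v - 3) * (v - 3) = 2*v^5 - 7*v^4 + 10*v^2 - 6*v + 9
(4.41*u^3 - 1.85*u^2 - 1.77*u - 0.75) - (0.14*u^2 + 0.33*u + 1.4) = 4.41*u^3 - 1.99*u^2 - 2.1*u - 2.15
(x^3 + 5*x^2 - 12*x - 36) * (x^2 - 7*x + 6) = x^5 - 2*x^4 - 41*x^3 + 78*x^2 + 180*x - 216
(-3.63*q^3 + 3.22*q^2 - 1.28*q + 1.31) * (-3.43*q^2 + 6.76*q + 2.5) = 12.4509*q^5 - 35.5834*q^4 + 17.0826*q^3 - 5.0961*q^2 + 5.6556*q + 3.275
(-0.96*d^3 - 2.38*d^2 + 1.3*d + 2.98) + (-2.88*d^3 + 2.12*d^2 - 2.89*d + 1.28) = -3.84*d^3 - 0.26*d^2 - 1.59*d + 4.26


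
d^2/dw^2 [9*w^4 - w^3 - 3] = 6*w*(18*w - 1)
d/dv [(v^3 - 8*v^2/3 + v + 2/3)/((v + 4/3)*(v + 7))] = (9*v^4 + 150*v^3 + 43*v^2 - 460*v + 34)/(9*v^4 + 150*v^3 + 793*v^2 + 1400*v + 784)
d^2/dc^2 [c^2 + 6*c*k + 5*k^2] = 2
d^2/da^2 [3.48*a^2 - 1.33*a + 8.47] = 6.96000000000000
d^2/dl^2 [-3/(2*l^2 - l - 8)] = 6*(-4*l^2 + 2*l + (4*l - 1)^2 + 16)/(-2*l^2 + l + 8)^3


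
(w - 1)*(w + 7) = w^2 + 6*w - 7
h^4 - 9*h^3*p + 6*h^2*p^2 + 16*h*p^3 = h*(h - 8*p)*(h - 2*p)*(h + p)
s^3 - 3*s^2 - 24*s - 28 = (s - 7)*(s + 2)^2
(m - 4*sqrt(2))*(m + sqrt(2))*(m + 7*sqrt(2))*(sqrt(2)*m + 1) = sqrt(2)*m^4 + 9*m^3 - 46*sqrt(2)*m^2 - 162*m - 56*sqrt(2)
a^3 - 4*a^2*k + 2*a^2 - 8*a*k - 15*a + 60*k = (a - 3)*(a + 5)*(a - 4*k)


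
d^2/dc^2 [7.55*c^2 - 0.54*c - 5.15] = 15.1000000000000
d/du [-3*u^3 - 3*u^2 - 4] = 3*u*(-3*u - 2)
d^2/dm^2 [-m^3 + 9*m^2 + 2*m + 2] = 18 - 6*m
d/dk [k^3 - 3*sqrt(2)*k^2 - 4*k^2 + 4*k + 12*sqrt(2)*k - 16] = 3*k^2 - 6*sqrt(2)*k - 8*k + 4 + 12*sqrt(2)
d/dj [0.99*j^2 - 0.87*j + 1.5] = 1.98*j - 0.87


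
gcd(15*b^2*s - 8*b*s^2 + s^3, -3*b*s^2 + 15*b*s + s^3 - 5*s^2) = -3*b*s + s^2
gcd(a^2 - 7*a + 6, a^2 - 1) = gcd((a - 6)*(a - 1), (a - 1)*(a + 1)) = a - 1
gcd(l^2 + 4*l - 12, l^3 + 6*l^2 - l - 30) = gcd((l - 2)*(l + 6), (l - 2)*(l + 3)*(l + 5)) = l - 2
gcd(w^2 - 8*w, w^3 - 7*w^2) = w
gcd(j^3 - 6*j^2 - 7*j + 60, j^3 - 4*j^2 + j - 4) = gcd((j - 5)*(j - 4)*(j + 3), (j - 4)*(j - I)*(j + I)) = j - 4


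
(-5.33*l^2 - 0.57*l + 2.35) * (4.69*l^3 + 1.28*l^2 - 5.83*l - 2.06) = -24.9977*l^5 - 9.4957*l^4 + 41.3658*l^3 + 17.3109*l^2 - 12.5263*l - 4.841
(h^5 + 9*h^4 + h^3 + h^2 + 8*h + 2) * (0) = 0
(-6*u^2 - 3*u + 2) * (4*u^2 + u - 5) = -24*u^4 - 18*u^3 + 35*u^2 + 17*u - 10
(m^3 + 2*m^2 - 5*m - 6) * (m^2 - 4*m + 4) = m^5 - 2*m^4 - 9*m^3 + 22*m^2 + 4*m - 24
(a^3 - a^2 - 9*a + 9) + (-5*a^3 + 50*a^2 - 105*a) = -4*a^3 + 49*a^2 - 114*a + 9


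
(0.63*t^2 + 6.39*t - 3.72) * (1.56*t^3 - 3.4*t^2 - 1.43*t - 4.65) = 0.9828*t^5 + 7.8264*t^4 - 28.4301*t^3 + 0.5808*t^2 - 24.3939*t + 17.298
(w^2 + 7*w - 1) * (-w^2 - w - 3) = -w^4 - 8*w^3 - 9*w^2 - 20*w + 3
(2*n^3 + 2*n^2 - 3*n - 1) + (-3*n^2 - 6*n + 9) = 2*n^3 - n^2 - 9*n + 8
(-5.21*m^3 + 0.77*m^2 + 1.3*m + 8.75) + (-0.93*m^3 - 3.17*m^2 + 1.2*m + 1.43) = -6.14*m^3 - 2.4*m^2 + 2.5*m + 10.18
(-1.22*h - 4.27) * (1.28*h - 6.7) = -1.5616*h^2 + 2.7084*h + 28.609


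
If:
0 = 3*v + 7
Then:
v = -7/3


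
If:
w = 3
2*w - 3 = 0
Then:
No Solution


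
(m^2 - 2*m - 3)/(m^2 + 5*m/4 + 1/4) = 4*(m - 3)/(4*m + 1)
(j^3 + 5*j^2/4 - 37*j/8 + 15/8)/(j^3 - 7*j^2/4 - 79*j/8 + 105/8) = (2*j - 1)/(2*j - 7)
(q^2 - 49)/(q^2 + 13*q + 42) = (q - 7)/(q + 6)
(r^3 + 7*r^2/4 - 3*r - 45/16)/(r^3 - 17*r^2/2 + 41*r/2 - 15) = (8*r^2 + 26*r + 15)/(8*(r^2 - 7*r + 10))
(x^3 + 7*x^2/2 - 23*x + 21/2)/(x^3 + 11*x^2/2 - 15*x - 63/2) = (2*x - 1)/(2*x + 3)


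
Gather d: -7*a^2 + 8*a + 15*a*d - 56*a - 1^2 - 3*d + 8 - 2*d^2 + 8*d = -7*a^2 - 48*a - 2*d^2 + d*(15*a + 5) + 7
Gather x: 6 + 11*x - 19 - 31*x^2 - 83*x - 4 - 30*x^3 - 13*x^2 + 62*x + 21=-30*x^3 - 44*x^2 - 10*x + 4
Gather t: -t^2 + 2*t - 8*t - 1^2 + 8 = -t^2 - 6*t + 7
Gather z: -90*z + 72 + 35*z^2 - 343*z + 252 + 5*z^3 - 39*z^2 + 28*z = 5*z^3 - 4*z^2 - 405*z + 324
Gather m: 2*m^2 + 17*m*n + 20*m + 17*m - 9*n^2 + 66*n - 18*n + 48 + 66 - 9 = 2*m^2 + m*(17*n + 37) - 9*n^2 + 48*n + 105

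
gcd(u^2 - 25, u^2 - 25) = u^2 - 25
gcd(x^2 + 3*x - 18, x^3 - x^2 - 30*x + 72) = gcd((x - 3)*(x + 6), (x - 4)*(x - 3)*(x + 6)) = x^2 + 3*x - 18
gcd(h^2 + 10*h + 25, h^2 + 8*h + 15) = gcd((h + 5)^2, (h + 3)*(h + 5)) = h + 5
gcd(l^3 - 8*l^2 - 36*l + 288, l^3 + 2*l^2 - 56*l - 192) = l^2 - 2*l - 48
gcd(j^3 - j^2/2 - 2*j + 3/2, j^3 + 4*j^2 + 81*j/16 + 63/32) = j + 3/2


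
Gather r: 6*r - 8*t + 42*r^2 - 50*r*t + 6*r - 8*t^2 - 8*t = 42*r^2 + r*(12 - 50*t) - 8*t^2 - 16*t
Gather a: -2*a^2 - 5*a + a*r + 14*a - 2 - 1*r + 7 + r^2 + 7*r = -2*a^2 + a*(r + 9) + r^2 + 6*r + 5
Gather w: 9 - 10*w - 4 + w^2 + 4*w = w^2 - 6*w + 5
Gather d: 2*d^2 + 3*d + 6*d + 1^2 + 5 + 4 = 2*d^2 + 9*d + 10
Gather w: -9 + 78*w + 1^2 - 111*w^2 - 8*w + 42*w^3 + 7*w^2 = 42*w^3 - 104*w^2 + 70*w - 8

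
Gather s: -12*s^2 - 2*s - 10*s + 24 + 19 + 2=-12*s^2 - 12*s + 45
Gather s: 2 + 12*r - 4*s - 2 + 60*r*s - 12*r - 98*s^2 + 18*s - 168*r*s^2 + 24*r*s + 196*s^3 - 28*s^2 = 196*s^3 + s^2*(-168*r - 126) + s*(84*r + 14)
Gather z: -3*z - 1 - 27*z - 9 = -30*z - 10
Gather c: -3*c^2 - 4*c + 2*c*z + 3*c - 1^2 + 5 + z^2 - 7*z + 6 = -3*c^2 + c*(2*z - 1) + z^2 - 7*z + 10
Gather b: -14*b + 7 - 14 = -14*b - 7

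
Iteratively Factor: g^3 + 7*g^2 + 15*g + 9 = (g + 3)*(g^2 + 4*g + 3) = (g + 3)^2*(g + 1)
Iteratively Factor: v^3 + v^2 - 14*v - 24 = (v - 4)*(v^2 + 5*v + 6) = (v - 4)*(v + 2)*(v + 3)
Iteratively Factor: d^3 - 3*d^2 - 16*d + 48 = (d - 4)*(d^2 + d - 12) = (d - 4)*(d + 4)*(d - 3)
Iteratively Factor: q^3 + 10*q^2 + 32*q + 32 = (q + 4)*(q^2 + 6*q + 8) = (q + 4)^2*(q + 2)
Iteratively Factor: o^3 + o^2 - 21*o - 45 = (o + 3)*(o^2 - 2*o - 15) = (o - 5)*(o + 3)*(o + 3)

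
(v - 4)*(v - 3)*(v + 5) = v^3 - 2*v^2 - 23*v + 60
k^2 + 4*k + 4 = (k + 2)^2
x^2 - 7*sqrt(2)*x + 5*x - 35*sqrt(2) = (x + 5)*(x - 7*sqrt(2))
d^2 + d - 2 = (d - 1)*(d + 2)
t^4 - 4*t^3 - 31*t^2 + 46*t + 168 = (t - 7)*(t - 3)*(t + 2)*(t + 4)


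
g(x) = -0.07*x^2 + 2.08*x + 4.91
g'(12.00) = 0.40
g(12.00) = 19.79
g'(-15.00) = 4.18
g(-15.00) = -42.04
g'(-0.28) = 2.12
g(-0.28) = 4.32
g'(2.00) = 1.80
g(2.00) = 8.79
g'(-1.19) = 2.25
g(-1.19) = 2.34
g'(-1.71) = 2.32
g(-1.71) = 1.15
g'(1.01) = 1.94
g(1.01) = 6.94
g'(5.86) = 1.26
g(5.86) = 14.70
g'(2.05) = 1.79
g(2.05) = 8.88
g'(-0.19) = 2.11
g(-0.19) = 4.51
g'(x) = 2.08 - 0.14*x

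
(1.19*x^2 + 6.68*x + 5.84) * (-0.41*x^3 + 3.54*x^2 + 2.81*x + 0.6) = -0.4879*x^5 + 1.4738*x^4 + 24.5967*x^3 + 40.1584*x^2 + 20.4184*x + 3.504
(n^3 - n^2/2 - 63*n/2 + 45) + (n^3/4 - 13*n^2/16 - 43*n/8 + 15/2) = 5*n^3/4 - 21*n^2/16 - 295*n/8 + 105/2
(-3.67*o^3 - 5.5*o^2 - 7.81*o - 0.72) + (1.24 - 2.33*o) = -3.67*o^3 - 5.5*o^2 - 10.14*o + 0.52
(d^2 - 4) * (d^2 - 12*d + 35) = d^4 - 12*d^3 + 31*d^2 + 48*d - 140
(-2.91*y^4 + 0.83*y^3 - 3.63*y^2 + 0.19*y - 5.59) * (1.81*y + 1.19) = -5.2671*y^5 - 1.9606*y^4 - 5.5826*y^3 - 3.9758*y^2 - 9.8918*y - 6.6521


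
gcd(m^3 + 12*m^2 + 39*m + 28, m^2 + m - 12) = m + 4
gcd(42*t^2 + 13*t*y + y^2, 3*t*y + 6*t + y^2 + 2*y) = 1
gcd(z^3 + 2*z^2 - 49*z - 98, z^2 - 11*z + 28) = z - 7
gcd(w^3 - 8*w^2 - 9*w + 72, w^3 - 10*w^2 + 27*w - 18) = w - 3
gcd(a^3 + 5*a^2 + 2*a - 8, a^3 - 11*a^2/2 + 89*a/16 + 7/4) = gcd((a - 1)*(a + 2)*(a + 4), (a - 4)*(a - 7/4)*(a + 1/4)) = 1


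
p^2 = p^2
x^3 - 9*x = x*(x - 3)*(x + 3)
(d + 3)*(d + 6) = d^2 + 9*d + 18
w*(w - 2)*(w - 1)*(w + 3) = w^4 - 7*w^2 + 6*w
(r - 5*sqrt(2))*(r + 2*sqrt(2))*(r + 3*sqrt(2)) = r^3 - 38*r - 60*sqrt(2)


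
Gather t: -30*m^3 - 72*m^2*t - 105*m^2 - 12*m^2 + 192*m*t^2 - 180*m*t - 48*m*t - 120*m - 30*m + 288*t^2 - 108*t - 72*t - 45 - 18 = -30*m^3 - 117*m^2 - 150*m + t^2*(192*m + 288) + t*(-72*m^2 - 228*m - 180) - 63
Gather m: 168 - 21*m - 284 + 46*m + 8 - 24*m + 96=m - 12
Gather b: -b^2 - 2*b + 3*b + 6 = -b^2 + b + 6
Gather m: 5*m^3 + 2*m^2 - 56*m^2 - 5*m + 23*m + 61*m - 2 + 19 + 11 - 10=5*m^3 - 54*m^2 + 79*m + 18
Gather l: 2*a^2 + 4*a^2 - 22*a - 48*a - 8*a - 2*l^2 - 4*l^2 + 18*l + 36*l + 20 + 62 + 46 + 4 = 6*a^2 - 78*a - 6*l^2 + 54*l + 132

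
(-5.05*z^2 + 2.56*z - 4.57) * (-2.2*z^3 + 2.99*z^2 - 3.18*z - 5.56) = 11.11*z^5 - 20.7315*z^4 + 33.7674*z^3 + 6.27289999999999*z^2 + 0.299000000000003*z + 25.4092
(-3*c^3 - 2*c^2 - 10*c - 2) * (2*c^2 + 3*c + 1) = -6*c^5 - 13*c^4 - 29*c^3 - 36*c^2 - 16*c - 2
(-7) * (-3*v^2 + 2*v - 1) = 21*v^2 - 14*v + 7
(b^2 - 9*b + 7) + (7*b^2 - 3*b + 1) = 8*b^2 - 12*b + 8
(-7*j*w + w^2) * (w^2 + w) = -7*j*w^3 - 7*j*w^2 + w^4 + w^3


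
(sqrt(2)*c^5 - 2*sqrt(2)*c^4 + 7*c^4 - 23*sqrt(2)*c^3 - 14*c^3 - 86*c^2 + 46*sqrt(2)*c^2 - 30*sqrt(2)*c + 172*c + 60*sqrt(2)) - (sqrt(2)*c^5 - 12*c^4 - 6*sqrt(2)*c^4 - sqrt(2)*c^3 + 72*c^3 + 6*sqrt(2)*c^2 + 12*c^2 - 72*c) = 4*sqrt(2)*c^4 + 19*c^4 - 86*c^3 - 22*sqrt(2)*c^3 - 98*c^2 + 40*sqrt(2)*c^2 - 30*sqrt(2)*c + 244*c + 60*sqrt(2)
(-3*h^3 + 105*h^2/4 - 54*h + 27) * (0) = 0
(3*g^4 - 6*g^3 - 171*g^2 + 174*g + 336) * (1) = 3*g^4 - 6*g^3 - 171*g^2 + 174*g + 336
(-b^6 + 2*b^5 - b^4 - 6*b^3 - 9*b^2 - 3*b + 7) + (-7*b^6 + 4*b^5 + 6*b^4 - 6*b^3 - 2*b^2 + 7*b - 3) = -8*b^6 + 6*b^5 + 5*b^4 - 12*b^3 - 11*b^2 + 4*b + 4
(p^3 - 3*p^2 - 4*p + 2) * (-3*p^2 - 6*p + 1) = -3*p^5 + 3*p^4 + 31*p^3 + 15*p^2 - 16*p + 2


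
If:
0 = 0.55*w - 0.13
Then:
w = 0.24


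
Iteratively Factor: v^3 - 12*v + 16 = (v - 2)*(v^2 + 2*v - 8) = (v - 2)^2*(v + 4)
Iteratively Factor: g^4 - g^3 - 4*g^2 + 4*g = (g - 1)*(g^3 - 4*g) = g*(g - 1)*(g^2 - 4) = g*(g - 1)*(g + 2)*(g - 2)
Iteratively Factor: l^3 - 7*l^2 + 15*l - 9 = (l - 3)*(l^2 - 4*l + 3) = (l - 3)*(l - 1)*(l - 3)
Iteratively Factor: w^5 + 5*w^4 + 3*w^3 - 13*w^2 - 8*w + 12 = (w + 2)*(w^4 + 3*w^3 - 3*w^2 - 7*w + 6) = (w - 1)*(w + 2)*(w^3 + 4*w^2 + w - 6) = (w - 1)^2*(w + 2)*(w^2 + 5*w + 6) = (w - 1)^2*(w + 2)*(w + 3)*(w + 2)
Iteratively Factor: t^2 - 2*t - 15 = (t + 3)*(t - 5)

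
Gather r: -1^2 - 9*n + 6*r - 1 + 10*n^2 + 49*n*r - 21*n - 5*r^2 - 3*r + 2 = 10*n^2 - 30*n - 5*r^2 + r*(49*n + 3)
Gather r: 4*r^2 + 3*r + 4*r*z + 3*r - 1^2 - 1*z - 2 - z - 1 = 4*r^2 + r*(4*z + 6) - 2*z - 4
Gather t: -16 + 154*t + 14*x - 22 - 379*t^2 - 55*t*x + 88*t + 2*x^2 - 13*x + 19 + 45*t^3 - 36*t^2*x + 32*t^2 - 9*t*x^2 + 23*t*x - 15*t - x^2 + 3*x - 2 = 45*t^3 + t^2*(-36*x - 347) + t*(-9*x^2 - 32*x + 227) + x^2 + 4*x - 21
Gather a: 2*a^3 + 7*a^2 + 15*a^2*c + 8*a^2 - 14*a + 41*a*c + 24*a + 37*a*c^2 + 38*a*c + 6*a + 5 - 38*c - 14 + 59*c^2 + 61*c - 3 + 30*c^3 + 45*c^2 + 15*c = 2*a^3 + a^2*(15*c + 15) + a*(37*c^2 + 79*c + 16) + 30*c^3 + 104*c^2 + 38*c - 12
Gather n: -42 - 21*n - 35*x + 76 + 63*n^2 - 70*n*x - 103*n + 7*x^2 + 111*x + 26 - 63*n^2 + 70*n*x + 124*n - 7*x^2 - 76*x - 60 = 0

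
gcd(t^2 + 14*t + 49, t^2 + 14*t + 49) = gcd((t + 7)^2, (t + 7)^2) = t^2 + 14*t + 49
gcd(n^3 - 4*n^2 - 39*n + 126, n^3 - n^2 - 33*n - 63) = n - 7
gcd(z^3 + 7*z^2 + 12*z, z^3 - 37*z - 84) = z^2 + 7*z + 12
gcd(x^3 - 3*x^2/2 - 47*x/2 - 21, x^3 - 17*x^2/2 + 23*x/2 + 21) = x^2 - 5*x - 6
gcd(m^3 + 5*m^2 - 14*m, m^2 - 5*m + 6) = m - 2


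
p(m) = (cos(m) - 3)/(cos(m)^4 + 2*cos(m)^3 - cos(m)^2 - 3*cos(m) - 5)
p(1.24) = 0.45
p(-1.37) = 0.50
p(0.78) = 0.34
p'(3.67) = -0.05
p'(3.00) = 0.00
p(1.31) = 0.47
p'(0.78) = 0.10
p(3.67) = 0.99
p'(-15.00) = -0.13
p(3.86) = 0.98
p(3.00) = 1.00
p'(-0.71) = -0.08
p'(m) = (cos(m) - 3)*(4*sin(m)*cos(m)^3 + 6*sin(m)*cos(m)^2 - 2*sin(m)*cos(m) - 3*sin(m))/(cos(m)^4 + 2*cos(m)^3 - cos(m)^2 - 3*cos(m) - 5)^2 - sin(m)/(cos(m)^4 + 2*cos(m)^3 - cos(m)^2 - 3*cos(m) - 5)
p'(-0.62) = -0.04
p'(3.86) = -0.14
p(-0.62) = 0.33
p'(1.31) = 0.41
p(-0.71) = 0.34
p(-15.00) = 0.98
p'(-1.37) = -0.45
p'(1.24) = 0.36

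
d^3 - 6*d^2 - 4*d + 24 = (d - 6)*(d - 2)*(d + 2)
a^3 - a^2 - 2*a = a*(a - 2)*(a + 1)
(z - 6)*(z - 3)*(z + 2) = z^3 - 7*z^2 + 36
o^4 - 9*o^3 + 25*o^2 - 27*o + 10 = (o - 5)*(o - 2)*(o - 1)^2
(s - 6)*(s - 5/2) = s^2 - 17*s/2 + 15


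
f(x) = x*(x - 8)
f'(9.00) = 10.00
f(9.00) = 9.00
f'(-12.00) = -32.00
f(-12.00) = 240.00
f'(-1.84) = -11.68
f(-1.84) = 18.11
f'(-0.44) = -8.88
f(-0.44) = 3.71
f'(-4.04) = -16.08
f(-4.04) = 48.64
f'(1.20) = -5.60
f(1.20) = -8.16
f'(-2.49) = -12.98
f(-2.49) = 26.12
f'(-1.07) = -10.14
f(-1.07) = 9.70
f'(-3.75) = -15.50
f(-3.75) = 44.06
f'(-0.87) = -9.74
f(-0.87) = 7.72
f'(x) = 2*x - 8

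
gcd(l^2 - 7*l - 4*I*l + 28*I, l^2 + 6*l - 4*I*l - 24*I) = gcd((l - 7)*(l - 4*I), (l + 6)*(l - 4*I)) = l - 4*I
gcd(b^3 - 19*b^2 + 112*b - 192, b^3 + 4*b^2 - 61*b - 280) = b - 8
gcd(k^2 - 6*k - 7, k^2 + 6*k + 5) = k + 1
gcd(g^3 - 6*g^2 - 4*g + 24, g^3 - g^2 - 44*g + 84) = g^2 - 8*g + 12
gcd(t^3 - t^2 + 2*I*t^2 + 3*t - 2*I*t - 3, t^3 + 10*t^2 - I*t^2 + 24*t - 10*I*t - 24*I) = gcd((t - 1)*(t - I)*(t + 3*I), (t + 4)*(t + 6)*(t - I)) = t - I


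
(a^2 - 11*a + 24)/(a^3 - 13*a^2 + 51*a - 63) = (a - 8)/(a^2 - 10*a + 21)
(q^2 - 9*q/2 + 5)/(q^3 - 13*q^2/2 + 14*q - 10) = 1/(q - 2)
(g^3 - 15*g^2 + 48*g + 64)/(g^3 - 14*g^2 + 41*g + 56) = (g - 8)/(g - 7)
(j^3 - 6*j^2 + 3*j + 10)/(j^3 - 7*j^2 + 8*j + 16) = (j^2 - 7*j + 10)/(j^2 - 8*j + 16)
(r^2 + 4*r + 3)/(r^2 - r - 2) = (r + 3)/(r - 2)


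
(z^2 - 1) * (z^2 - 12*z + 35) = z^4 - 12*z^3 + 34*z^2 + 12*z - 35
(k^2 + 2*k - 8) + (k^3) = k^3 + k^2 + 2*k - 8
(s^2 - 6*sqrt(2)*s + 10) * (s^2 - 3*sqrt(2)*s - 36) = s^4 - 9*sqrt(2)*s^3 + 10*s^2 + 186*sqrt(2)*s - 360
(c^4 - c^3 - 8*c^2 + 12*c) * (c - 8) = c^5 - 9*c^4 + 76*c^2 - 96*c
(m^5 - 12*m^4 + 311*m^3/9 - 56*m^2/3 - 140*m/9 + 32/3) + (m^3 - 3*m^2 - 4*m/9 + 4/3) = m^5 - 12*m^4 + 320*m^3/9 - 65*m^2/3 - 16*m + 12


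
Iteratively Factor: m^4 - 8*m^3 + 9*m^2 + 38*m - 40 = (m + 2)*(m^3 - 10*m^2 + 29*m - 20) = (m - 4)*(m + 2)*(m^2 - 6*m + 5) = (m - 5)*(m - 4)*(m + 2)*(m - 1)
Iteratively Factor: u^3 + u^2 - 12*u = (u)*(u^2 + u - 12) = u*(u - 3)*(u + 4)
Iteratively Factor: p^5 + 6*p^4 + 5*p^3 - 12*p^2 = (p + 3)*(p^4 + 3*p^3 - 4*p^2) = (p - 1)*(p + 3)*(p^3 + 4*p^2) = p*(p - 1)*(p + 3)*(p^2 + 4*p) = p*(p - 1)*(p + 3)*(p + 4)*(p)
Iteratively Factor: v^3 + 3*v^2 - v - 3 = (v + 3)*(v^2 - 1) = (v + 1)*(v + 3)*(v - 1)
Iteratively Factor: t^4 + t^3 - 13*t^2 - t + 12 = (t + 1)*(t^3 - 13*t + 12) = (t + 1)*(t + 4)*(t^2 - 4*t + 3) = (t - 3)*(t + 1)*(t + 4)*(t - 1)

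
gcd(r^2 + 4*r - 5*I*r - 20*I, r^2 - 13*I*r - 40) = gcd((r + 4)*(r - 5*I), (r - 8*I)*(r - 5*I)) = r - 5*I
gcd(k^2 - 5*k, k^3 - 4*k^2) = k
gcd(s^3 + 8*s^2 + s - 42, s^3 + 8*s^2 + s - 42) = s^3 + 8*s^2 + s - 42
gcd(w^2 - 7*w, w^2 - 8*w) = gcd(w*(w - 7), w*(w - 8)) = w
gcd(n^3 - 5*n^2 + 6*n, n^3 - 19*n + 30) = n^2 - 5*n + 6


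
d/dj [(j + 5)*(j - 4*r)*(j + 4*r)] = 3*j^2 + 10*j - 16*r^2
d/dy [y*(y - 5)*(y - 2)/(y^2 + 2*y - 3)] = (y^4 + 4*y^3 - 33*y^2 + 42*y - 30)/(y^4 + 4*y^3 - 2*y^2 - 12*y + 9)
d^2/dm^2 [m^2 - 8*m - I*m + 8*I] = 2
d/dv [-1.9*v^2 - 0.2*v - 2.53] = -3.8*v - 0.2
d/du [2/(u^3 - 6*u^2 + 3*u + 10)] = 6*(-u^2 + 4*u - 1)/(u^3 - 6*u^2 + 3*u + 10)^2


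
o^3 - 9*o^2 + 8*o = o*(o - 8)*(o - 1)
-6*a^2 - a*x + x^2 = (-3*a + x)*(2*a + x)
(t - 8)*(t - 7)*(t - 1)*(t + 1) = t^4 - 15*t^3 + 55*t^2 + 15*t - 56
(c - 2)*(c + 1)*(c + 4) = c^3 + 3*c^2 - 6*c - 8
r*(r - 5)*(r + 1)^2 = r^4 - 3*r^3 - 9*r^2 - 5*r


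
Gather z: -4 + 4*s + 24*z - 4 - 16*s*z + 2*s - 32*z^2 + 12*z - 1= 6*s - 32*z^2 + z*(36 - 16*s) - 9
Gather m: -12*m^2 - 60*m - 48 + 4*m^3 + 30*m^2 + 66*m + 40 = 4*m^3 + 18*m^2 + 6*m - 8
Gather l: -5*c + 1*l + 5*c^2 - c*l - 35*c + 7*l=5*c^2 - 40*c + l*(8 - c)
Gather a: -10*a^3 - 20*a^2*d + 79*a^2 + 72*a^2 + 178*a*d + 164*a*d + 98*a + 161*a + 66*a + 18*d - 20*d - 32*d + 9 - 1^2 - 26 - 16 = -10*a^3 + a^2*(151 - 20*d) + a*(342*d + 325) - 34*d - 34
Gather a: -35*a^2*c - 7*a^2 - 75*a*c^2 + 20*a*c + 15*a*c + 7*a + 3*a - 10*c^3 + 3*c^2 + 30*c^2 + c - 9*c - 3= a^2*(-35*c - 7) + a*(-75*c^2 + 35*c + 10) - 10*c^3 + 33*c^2 - 8*c - 3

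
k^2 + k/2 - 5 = (k - 2)*(k + 5/2)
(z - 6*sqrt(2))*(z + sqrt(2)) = z^2 - 5*sqrt(2)*z - 12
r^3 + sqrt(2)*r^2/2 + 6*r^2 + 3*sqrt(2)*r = r*(r + 6)*(r + sqrt(2)/2)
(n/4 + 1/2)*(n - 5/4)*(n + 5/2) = n^3/4 + 13*n^2/16 - 5*n/32 - 25/16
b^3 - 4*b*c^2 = b*(b - 2*c)*(b + 2*c)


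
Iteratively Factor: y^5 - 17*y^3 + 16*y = (y - 1)*(y^4 + y^3 - 16*y^2 - 16*y) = (y - 4)*(y - 1)*(y^3 + 5*y^2 + 4*y) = y*(y - 4)*(y - 1)*(y^2 + 5*y + 4) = y*(y - 4)*(y - 1)*(y + 1)*(y + 4)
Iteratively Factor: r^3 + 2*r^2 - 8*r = (r + 4)*(r^2 - 2*r) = (r - 2)*(r + 4)*(r)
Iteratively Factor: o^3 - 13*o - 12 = (o - 4)*(o^2 + 4*o + 3) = (o - 4)*(o + 1)*(o + 3)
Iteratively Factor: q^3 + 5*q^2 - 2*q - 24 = (q - 2)*(q^2 + 7*q + 12) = (q - 2)*(q + 4)*(q + 3)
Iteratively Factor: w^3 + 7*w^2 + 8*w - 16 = (w - 1)*(w^2 + 8*w + 16) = (w - 1)*(w + 4)*(w + 4)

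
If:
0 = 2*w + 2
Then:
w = -1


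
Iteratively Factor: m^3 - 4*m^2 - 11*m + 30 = (m + 3)*(m^2 - 7*m + 10) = (m - 5)*(m + 3)*(m - 2)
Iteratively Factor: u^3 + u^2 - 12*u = (u - 3)*(u^2 + 4*u) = u*(u - 3)*(u + 4)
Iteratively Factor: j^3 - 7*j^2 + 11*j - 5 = (j - 5)*(j^2 - 2*j + 1) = (j - 5)*(j - 1)*(j - 1)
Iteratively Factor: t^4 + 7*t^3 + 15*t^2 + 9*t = (t + 3)*(t^3 + 4*t^2 + 3*t) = t*(t + 3)*(t^2 + 4*t + 3) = t*(t + 1)*(t + 3)*(t + 3)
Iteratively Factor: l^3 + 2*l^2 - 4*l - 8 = (l - 2)*(l^2 + 4*l + 4) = (l - 2)*(l + 2)*(l + 2)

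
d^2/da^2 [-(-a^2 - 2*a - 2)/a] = 4/a^3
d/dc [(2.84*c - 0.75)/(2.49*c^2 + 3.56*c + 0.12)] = (-7.0716*c^2 + 3.735*c + 3.0108)/(6.2001*c^4 + 17.7288*c^3 + 13.2712*c^2 + 0.8544*c + 0.0144)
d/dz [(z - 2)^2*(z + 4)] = 3*z^2 - 12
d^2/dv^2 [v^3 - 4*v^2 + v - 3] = 6*v - 8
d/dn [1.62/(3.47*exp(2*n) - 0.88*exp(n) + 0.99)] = (1.4256 - 11.2428*exp(n))*exp(n)/(3.47*exp(2*n) - 0.88*exp(n) + 0.99)^2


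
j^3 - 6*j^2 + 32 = (j - 4)^2*(j + 2)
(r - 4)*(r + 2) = r^2 - 2*r - 8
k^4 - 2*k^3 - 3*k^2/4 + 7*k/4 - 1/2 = (k - 2)*(k - 1/2)^2*(k + 1)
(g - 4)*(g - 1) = g^2 - 5*g + 4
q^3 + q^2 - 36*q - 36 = (q - 6)*(q + 1)*(q + 6)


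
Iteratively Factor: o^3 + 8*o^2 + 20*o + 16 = (o + 2)*(o^2 + 6*o + 8) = (o + 2)^2*(o + 4)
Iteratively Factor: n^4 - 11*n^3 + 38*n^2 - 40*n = (n - 2)*(n^3 - 9*n^2 + 20*n) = n*(n - 2)*(n^2 - 9*n + 20) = n*(n - 5)*(n - 2)*(n - 4)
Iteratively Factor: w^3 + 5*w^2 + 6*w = (w + 2)*(w^2 + 3*w) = w*(w + 2)*(w + 3)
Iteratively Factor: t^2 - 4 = (t + 2)*(t - 2)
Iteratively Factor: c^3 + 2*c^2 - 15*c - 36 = (c - 4)*(c^2 + 6*c + 9) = (c - 4)*(c + 3)*(c + 3)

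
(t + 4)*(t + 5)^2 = t^3 + 14*t^2 + 65*t + 100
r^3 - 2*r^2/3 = r^2*(r - 2/3)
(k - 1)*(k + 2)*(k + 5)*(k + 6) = k^4 + 12*k^3 + 39*k^2 + 8*k - 60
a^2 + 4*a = a*(a + 4)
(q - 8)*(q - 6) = q^2 - 14*q + 48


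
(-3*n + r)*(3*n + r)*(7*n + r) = -63*n^3 - 9*n^2*r + 7*n*r^2 + r^3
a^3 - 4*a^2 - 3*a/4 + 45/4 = (a - 3)*(a - 5/2)*(a + 3/2)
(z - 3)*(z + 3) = z^2 - 9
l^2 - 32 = (l - 4*sqrt(2))*(l + 4*sqrt(2))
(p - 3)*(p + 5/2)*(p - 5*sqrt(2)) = p^3 - 5*sqrt(2)*p^2 - p^2/2 - 15*p/2 + 5*sqrt(2)*p/2 + 75*sqrt(2)/2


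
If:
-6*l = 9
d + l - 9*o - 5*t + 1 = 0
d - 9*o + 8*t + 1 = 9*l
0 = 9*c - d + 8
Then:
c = o - 115/78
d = 9*o - 137/26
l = -3/2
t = -15/13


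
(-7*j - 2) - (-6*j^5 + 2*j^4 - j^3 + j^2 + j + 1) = 6*j^5 - 2*j^4 + j^3 - j^2 - 8*j - 3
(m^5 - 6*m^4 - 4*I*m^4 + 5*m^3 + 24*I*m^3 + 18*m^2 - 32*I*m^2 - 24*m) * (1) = m^5 - 6*m^4 - 4*I*m^4 + 5*m^3 + 24*I*m^3 + 18*m^2 - 32*I*m^2 - 24*m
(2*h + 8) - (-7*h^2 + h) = 7*h^2 + h + 8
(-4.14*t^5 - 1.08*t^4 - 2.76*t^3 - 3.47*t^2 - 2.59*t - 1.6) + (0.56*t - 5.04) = -4.14*t^5 - 1.08*t^4 - 2.76*t^3 - 3.47*t^2 - 2.03*t - 6.64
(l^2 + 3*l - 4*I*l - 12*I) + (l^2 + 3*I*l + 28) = 2*l^2 + 3*l - I*l + 28 - 12*I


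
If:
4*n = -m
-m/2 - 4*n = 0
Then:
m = 0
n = 0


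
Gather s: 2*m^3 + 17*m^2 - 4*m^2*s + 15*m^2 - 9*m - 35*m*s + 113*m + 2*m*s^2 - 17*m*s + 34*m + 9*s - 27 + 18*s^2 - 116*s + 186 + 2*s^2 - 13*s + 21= 2*m^3 + 32*m^2 + 138*m + s^2*(2*m + 20) + s*(-4*m^2 - 52*m - 120) + 180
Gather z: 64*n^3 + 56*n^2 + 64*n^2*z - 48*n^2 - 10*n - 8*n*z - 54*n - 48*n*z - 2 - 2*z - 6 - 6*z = 64*n^3 + 8*n^2 - 64*n + z*(64*n^2 - 56*n - 8) - 8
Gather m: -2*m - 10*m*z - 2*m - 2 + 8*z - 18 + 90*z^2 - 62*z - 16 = m*(-10*z - 4) + 90*z^2 - 54*z - 36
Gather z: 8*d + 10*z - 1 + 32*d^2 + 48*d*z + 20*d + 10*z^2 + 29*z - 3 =32*d^2 + 28*d + 10*z^2 + z*(48*d + 39) - 4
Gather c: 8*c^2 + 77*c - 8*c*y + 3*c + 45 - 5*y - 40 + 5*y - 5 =8*c^2 + c*(80 - 8*y)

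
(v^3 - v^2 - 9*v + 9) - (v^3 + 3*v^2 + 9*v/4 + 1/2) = -4*v^2 - 45*v/4 + 17/2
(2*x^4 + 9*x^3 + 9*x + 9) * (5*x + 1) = 10*x^5 + 47*x^4 + 9*x^3 + 45*x^2 + 54*x + 9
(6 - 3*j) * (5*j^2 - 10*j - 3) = -15*j^3 + 60*j^2 - 51*j - 18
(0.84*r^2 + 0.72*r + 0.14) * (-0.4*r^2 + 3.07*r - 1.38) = -0.336*r^4 + 2.2908*r^3 + 0.9952*r^2 - 0.5638*r - 0.1932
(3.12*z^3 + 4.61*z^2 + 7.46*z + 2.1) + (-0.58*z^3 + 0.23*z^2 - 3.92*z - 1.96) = 2.54*z^3 + 4.84*z^2 + 3.54*z + 0.14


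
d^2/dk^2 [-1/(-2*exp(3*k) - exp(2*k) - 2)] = 2*(4*(3*exp(k) + 1)^2*exp(2*k) - (9*exp(k) + 2)*(2*exp(3*k) + exp(2*k) + 2))*exp(2*k)/(2*exp(3*k) + exp(2*k) + 2)^3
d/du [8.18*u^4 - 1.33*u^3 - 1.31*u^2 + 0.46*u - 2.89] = 32.72*u^3 - 3.99*u^2 - 2.62*u + 0.46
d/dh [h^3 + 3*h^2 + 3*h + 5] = 3*h^2 + 6*h + 3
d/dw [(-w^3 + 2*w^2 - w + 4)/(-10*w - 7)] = (20*w^3 + w^2 - 28*w + 47)/(100*w^2 + 140*w + 49)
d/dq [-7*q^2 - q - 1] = -14*q - 1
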